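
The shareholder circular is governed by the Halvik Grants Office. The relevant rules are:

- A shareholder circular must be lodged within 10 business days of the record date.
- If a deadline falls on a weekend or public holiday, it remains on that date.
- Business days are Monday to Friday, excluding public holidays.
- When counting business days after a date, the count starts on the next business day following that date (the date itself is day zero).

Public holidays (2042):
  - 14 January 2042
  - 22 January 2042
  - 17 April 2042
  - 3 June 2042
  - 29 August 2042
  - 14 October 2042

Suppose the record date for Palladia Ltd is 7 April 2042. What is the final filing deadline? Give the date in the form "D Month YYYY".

10 business days after 7 April 2042, excluding weekends and holidays, is 22 April 2042.
22 April 2042 falls on a Tuesday. The rules make no weekend/holiday allowance, so it remains 22 April 2042.
So the filing is due 22 April 2042.

22 April 2042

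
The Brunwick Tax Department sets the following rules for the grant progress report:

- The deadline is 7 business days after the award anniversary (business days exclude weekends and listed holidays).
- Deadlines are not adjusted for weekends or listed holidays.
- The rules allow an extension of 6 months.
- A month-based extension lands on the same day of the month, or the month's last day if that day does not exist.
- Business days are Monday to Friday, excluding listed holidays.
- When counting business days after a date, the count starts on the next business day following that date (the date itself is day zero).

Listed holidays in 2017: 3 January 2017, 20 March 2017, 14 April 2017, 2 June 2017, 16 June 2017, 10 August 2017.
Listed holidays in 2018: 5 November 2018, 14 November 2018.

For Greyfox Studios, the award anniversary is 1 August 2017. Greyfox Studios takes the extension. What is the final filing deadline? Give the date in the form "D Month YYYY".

7 business days after 1 August 2017, excluding weekends and holidays, is 11 August 2017.
11 August 2017 is a Friday; no weekend or holiday adjustment applies.
Add 6 months to 11 August 2017: 11 February 2018.
11 February 2018 is a Sunday; no weekend or holiday adjustment applies.
Final deadline: 11 February 2018.

11 February 2018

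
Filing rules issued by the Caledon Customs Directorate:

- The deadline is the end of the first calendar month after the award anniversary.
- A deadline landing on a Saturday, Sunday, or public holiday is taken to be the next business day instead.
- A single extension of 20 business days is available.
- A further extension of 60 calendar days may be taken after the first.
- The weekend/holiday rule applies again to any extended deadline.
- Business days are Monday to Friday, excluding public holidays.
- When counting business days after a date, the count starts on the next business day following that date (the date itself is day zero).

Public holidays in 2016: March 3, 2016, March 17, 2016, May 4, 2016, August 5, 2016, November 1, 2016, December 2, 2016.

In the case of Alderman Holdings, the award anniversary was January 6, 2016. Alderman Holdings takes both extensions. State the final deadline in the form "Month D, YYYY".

May 30, 2016

The first month after January 6, 2016 is February 2016, whose last day is February 29, 2016.
February 29, 2016 falls on a Monday, which is a business day, so no adjustment is needed.
Applying the 20-business-day extension: 20 business days after February 29, 2016 is March 30, 2016.
March 30, 2016 (Wednesday) is already a business day.
The 60-calendar-day extension moves the deadline from March 30, 2016 to May 29, 2016.
May 29, 2016 is a Sunday, so it moves to the next business day, May 30, 2016 (Monday).
Deadline: May 30, 2016.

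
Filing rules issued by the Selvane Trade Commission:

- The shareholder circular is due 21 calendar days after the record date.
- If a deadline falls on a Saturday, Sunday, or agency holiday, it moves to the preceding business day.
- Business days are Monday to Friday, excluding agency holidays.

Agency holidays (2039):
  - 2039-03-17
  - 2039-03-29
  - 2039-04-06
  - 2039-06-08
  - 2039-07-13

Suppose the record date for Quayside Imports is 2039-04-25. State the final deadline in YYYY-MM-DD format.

From 2039-04-25, 21 calendar days later is 2039-05-16.
Since 2039-05-16 is a Monday and not a holiday, the date is unchanged.
The final due date is 2039-05-16.

2039-05-16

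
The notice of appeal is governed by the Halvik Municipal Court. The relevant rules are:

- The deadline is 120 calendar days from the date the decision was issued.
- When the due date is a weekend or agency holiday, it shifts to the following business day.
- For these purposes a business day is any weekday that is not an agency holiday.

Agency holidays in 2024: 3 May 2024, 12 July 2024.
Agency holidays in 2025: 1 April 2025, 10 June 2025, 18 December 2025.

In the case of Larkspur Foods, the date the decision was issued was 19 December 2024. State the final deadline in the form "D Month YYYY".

18 April 2025

From 19 December 2024, 120 calendar days later is 18 April 2025.
18 April 2025 (Friday) is already a business day.
So the filing is due 18 April 2025.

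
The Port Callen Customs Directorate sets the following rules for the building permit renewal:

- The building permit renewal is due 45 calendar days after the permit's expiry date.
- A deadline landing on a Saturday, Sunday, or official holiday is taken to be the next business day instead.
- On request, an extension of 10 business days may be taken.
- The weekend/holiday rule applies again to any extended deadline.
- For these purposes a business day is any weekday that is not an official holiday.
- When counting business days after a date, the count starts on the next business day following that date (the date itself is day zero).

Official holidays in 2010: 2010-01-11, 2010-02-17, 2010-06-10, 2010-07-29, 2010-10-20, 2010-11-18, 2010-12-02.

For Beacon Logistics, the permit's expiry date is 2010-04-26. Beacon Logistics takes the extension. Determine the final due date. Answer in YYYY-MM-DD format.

45 calendar days after 2010-04-26 is 2010-06-10.
Because 2010-06-10 is a listed holiday, the deadline becomes 2010-06-11 (Friday).
The 10-business-day extension runs from 2010-06-11 to 2010-06-25.
2010-06-25 is a Friday and not a listed holiday, so it stands.
Final deadline: 2010-06-25.

2010-06-25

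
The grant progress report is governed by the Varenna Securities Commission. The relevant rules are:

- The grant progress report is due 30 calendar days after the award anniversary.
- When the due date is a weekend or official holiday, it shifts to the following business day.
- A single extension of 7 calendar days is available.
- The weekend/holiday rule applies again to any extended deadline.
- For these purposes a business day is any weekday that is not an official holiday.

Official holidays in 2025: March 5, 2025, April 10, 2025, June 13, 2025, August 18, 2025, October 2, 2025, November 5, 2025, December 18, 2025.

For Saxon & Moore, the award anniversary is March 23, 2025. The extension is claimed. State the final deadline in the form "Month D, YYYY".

30 calendar days after March 23, 2025 is April 22, 2025.
Since April 22, 2025 is a Tuesday and not a holiday, the date is unchanged.
The 7-calendar-day extension moves the deadline from April 22, 2025 to April 29, 2025.
April 29, 2025 (Tuesday) is already a business day.
Final deadline: April 29, 2025.

April 29, 2025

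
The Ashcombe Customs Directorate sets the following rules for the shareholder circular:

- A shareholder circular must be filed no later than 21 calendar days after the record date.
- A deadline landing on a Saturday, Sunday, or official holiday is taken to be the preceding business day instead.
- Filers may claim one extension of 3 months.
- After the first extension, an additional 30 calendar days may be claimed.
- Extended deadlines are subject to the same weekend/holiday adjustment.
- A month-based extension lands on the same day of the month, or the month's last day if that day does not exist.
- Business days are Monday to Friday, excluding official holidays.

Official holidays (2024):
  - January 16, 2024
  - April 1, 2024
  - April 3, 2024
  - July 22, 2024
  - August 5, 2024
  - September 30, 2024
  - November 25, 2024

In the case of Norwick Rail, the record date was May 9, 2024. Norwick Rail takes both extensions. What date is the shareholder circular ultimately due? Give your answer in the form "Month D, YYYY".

September 27, 2024

21 calendar days after May 9, 2024 is May 30, 2024.
May 30, 2024 (Thursday) is already a business day.
Add 3 months to May 30, 2024: August 30, 2024.
Since August 30, 2024 is a Friday and not a holiday, the date is unchanged.
Add the 30 calendar-day extension to August 30, 2024: September 29, 2024.
September 29, 2024 is a Sunday, so it moves to the preceding business day, September 27, 2024 (Friday).
The final due date is September 27, 2024.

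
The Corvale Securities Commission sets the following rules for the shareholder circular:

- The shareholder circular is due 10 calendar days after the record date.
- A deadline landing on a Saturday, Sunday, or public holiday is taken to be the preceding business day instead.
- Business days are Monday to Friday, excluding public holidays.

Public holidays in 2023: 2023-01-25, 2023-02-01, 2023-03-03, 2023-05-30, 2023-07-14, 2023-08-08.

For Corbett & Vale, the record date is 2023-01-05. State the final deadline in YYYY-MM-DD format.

Adding 10 calendar days to 2023-01-05 gives 2023-01-15.
Because 2023-01-15 is a Sunday, the deadline becomes 2023-01-13 (Friday).
So the filing is due 2023-01-13.

2023-01-13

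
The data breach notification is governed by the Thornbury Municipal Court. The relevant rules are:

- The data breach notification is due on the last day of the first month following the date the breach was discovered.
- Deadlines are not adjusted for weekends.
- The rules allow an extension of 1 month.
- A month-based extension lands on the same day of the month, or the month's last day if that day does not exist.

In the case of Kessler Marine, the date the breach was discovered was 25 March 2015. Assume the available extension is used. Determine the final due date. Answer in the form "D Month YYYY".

The first month after 25 March 2015 is April 2015, whose last day is 30 April 2015.
30 April 2015 is a Thursday; no weekend or holiday adjustment applies.
Add 1 month to 30 April 2015: 30 May 2015.
30 May 2015 is a Saturday; no weekend or holiday adjustment applies.
The final due date is 30 May 2015.

30 May 2015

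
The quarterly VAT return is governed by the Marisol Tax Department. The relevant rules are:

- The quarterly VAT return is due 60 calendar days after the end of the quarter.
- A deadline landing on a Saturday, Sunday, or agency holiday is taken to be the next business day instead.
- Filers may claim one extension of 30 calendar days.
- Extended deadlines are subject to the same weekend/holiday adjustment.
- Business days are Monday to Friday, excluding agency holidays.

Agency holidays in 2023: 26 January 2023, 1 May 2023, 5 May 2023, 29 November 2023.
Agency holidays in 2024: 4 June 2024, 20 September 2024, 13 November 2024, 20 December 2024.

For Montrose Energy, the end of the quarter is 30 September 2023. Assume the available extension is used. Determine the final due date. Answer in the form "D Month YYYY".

Adding 60 calendar days to 30 September 2023 gives 29 November 2023.
Because 29 November 2023 is a listed holiday, the deadline becomes 30 November 2023 (Thursday).
The 30-calendar-day extension moves the deadline from 30 November 2023 to 30 December 2023.
30 December 2023 is a Saturday, so it moves to the next business day, 1 January 2024 (Monday).
So the filing is due 1 January 2024.

1 January 2024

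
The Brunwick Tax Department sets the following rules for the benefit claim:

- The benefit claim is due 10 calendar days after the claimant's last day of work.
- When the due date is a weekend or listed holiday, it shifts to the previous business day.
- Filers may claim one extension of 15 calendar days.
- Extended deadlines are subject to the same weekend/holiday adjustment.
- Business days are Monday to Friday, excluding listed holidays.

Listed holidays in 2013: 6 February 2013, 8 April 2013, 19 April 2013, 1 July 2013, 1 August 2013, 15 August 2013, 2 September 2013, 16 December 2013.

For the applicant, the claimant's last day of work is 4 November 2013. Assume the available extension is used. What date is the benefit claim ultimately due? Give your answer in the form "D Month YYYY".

29 November 2013

Trigger date 4 November 2013 + 10 calendar days = 14 November 2013.
14 November 2013 falls on a Thursday, which is a business day, so no adjustment is needed.
Add the 15 calendar-day extension to 14 November 2013: 29 November 2013.
29 November 2013 is a Friday and not a listed holiday, so it stands.
So the filing is due 29 November 2013.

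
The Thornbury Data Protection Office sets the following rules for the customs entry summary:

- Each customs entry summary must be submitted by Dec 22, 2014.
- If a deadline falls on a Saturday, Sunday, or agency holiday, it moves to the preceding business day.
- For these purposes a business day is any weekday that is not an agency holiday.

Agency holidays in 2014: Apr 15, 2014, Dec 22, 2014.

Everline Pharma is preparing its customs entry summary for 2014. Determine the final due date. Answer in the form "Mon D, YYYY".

The stated deadline is Dec 22, 2014.
Because Dec 22, 2014 is a listed holiday, the deadline becomes Dec 19, 2014 (Friday).
The final due date is Dec 19, 2014.

Dec 19, 2014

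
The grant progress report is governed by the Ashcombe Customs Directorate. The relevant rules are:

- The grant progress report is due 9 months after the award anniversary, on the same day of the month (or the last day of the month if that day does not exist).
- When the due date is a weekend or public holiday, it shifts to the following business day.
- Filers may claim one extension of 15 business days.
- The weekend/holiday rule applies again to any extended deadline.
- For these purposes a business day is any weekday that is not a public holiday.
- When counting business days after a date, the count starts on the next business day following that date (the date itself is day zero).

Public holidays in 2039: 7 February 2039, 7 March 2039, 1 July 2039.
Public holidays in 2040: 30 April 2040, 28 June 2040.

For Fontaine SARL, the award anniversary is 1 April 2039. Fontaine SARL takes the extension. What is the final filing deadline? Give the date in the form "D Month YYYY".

9 months after 1 April 2039, on the same day of the month, is 1 January 2040.
1 January 2040 is a Sunday, so it moves to the next business day, 2 January 2040 (Monday).
Counting 15 further business days from 2 January 2040 reaches 23 January 2040.
23 January 2040 is a Monday and not a listed holiday, so it stands.
So the filing is due 23 January 2040.

23 January 2040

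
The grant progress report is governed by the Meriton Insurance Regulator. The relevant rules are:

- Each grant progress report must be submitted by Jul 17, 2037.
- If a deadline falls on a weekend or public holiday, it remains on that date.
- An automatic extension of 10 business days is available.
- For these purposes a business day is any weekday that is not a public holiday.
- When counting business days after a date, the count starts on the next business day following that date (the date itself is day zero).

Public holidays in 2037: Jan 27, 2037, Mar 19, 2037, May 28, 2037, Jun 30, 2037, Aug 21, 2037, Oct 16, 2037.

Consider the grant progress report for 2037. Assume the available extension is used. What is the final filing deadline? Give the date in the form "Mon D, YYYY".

Jul 31, 2037

The stated deadline is Jul 17, 2037.
Jul 17, 2037 is a Friday; no weekend or holiday adjustment applies.
Counting 10 further business days from Jul 17, 2037 reaches Jul 31, 2037.
Jul 31, 2037 falls on a Friday. The rules make no weekend/holiday allowance, so it remains Jul 31, 2037.
Deadline: Jul 31, 2037.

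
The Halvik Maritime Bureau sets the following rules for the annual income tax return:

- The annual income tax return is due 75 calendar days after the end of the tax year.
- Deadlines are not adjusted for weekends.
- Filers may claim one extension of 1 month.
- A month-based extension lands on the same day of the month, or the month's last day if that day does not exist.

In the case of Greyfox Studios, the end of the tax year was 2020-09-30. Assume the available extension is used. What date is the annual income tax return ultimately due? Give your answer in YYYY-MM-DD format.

2021-01-14

Adding 75 calendar days to 2020-09-30 gives 2020-12-14.
2020-12-14 falls on a Monday. The rules make no weekend/holiday allowance, so it remains 2020-12-14.
Add 1 month to 2020-12-14: 2021-01-14.
2021-01-14 falls on a Thursday. The rules make no weekend/holiday allowance, so it remains 2021-01-14.
Deadline: 2021-01-14.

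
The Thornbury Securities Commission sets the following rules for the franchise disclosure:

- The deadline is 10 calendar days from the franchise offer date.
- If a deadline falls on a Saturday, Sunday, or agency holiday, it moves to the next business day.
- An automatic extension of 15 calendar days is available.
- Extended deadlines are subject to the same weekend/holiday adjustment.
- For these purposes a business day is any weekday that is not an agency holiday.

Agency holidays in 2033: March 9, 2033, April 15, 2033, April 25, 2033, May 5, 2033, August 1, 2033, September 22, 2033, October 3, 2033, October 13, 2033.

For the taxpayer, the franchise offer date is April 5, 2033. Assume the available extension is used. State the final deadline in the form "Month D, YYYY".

From April 5, 2033, 10 calendar days later is April 15, 2033.
April 15, 2033 is a listed holiday, so it moves to the next business day, April 18, 2033 (Monday).
Add the 15 calendar-day extension to April 18, 2033: May 3, 2033.
May 3, 2033 falls on a Tuesday, which is a business day, so no adjustment is needed.
The final due date is May 3, 2033.

May 3, 2033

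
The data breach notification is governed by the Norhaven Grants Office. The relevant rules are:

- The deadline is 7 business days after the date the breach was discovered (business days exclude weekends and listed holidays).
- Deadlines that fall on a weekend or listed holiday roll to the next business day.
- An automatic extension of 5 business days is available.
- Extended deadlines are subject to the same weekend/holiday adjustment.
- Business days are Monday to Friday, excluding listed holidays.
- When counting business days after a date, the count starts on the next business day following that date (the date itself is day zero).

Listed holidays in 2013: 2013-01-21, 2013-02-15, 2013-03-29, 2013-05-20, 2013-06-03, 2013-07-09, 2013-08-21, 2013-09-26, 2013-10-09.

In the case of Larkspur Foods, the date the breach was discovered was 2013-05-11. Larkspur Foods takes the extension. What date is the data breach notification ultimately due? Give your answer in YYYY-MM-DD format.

2013-05-29

Counting 7 business days after 2013-05-11 (skipping weekends and listed holidays) reaches 2013-05-22.
2013-05-22 falls on a Wednesday, which is a business day, so no adjustment is needed.
The 5-business-day extension runs from 2013-05-22 to 2013-05-29.
2013-05-29 is a Wednesday and not a listed holiday, so it stands.
The final due date is 2013-05-29.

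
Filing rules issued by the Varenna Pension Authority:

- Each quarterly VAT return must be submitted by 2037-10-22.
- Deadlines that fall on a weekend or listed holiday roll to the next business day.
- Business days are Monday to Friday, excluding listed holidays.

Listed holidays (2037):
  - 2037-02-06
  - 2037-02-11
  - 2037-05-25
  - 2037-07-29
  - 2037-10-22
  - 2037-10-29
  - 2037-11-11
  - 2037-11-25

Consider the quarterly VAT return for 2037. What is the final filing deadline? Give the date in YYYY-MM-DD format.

2037-10-23

The statutory due date is 2037-10-22.
2037-10-22 falls on a listed holiday. Rolling to the next business day gives 2037-10-23, a Friday.
The final due date is 2037-10-23.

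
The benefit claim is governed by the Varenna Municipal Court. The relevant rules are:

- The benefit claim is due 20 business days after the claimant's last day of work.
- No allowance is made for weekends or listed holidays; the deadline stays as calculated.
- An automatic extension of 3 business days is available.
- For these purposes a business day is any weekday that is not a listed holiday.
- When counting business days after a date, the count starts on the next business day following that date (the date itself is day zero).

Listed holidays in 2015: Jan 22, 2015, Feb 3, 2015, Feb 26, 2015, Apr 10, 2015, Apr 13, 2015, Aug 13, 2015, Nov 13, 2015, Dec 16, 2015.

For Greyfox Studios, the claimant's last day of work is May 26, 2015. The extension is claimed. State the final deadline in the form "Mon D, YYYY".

Jun 26, 2015

Counting 20 business days after May 26, 2015 (skipping weekends and listed holidays) reaches Jun 23, 2015.
No adjustment is made for weekends or holidays, so Jun 23, 2015 stands.
Counting 3 further business days from Jun 23, 2015 reaches Jun 26, 2015.
Jun 26, 2015 is a Friday; no weekend or holiday adjustment applies.
Deadline: Jun 26, 2015.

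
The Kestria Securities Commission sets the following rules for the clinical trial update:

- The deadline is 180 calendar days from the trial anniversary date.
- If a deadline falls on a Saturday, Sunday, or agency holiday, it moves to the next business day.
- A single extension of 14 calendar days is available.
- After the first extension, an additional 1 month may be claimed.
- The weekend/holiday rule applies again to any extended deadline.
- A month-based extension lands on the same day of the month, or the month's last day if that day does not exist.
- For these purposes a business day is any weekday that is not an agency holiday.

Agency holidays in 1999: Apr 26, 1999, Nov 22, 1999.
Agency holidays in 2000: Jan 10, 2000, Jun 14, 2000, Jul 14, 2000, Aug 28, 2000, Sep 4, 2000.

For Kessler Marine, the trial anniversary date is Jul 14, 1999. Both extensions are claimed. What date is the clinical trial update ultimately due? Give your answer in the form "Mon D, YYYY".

Feb 25, 2000

Adding 180 calendar days to Jul 14, 1999 gives Jan 10, 2000.
Because Jan 10, 2000 is a listed holiday, the deadline becomes Jan 11, 2000 (Tuesday).
Add the 14 calendar-day extension to Jan 11, 2000: Jan 25, 2000.
Since Jan 25, 2000 is a Tuesday and not a holiday, the date is unchanged.
Applying the 1 month extension: 1 month after Jan 25, 2000 is Feb 25, 2000.
Since Feb 25, 2000 is a Friday and not a holiday, the date is unchanged.
The final due date is Feb 25, 2000.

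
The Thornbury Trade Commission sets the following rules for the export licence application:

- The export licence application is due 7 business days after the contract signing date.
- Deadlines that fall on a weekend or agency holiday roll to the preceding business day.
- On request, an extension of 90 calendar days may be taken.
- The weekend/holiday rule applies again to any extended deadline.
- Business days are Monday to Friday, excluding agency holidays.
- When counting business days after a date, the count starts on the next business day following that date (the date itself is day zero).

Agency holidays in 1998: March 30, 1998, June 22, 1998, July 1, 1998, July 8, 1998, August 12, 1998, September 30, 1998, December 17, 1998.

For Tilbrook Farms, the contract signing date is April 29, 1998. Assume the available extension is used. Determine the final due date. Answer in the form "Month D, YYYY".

7 business days after April 29, 1998, excluding weekends and holidays, is May 8, 1998.
May 8, 1998 falls on a Friday, which is a business day, so no adjustment is needed.
Applying the 90-calendar-day extension: May 8, 1998 + 90 days = August 6, 1998.
Since August 6, 1998 is a Thursday and not a holiday, the date is unchanged.
Deadline: August 6, 1998.

August 6, 1998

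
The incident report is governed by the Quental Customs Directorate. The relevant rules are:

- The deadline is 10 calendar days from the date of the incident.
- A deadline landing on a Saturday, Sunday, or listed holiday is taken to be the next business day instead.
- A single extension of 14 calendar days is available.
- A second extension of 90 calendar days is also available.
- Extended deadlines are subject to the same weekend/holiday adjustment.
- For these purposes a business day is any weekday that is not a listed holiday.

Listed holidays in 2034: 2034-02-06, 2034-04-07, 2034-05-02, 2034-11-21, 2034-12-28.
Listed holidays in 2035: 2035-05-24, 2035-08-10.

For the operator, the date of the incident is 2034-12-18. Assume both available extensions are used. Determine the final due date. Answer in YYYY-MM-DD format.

2035-04-12

Trigger date 2034-12-18 + 10 calendar days = 2034-12-28.
2034-12-28 is a listed holiday; the next business day is 2034-12-29 (Friday).
With the 14-day extension, 2034-12-29 becomes 2035-01-12.
Since 2035-01-12 is a Friday and not a holiday, the date is unchanged.
Applying the 90-calendar-day extension: 2035-01-12 + 90 days = 2035-04-12.
Since 2035-04-12 is a Thursday and not a holiday, the date is unchanged.
So the filing is due 2035-04-12.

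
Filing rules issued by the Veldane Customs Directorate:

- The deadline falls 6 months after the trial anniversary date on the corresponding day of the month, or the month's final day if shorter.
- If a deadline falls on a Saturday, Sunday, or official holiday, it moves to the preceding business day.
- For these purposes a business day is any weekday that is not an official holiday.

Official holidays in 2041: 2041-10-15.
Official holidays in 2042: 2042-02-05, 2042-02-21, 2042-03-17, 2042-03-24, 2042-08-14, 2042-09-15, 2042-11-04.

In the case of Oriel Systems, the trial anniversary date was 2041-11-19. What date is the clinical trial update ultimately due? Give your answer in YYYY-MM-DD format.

6 months after 2041-11-19, on the same day of the month, is 2042-05-19.
Since 2042-05-19 is a Monday and not a holiday, the date is unchanged.
The final due date is 2042-05-19.

2042-05-19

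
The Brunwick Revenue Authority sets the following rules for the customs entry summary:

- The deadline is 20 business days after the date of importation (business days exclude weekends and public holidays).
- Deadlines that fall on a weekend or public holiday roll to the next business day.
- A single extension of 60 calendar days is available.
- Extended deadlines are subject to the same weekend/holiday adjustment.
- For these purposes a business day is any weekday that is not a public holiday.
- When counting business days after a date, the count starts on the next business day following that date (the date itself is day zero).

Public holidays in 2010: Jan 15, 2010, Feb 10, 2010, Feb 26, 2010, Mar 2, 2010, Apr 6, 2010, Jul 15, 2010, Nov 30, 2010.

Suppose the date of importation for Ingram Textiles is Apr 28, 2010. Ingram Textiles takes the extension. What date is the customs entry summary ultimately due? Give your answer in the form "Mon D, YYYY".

Jul 26, 2010

20 business days after Apr 28, 2010, excluding weekends and holidays, is May 26, 2010.
May 26, 2010 falls on a Wednesday, which is a business day, so no adjustment is needed.
The 60-calendar-day extension moves the deadline from May 26, 2010 to Jul 25, 2010.
Jul 25, 2010 is a Sunday; the next business day is Jul 26, 2010 (Monday).
Deadline: Jul 26, 2010.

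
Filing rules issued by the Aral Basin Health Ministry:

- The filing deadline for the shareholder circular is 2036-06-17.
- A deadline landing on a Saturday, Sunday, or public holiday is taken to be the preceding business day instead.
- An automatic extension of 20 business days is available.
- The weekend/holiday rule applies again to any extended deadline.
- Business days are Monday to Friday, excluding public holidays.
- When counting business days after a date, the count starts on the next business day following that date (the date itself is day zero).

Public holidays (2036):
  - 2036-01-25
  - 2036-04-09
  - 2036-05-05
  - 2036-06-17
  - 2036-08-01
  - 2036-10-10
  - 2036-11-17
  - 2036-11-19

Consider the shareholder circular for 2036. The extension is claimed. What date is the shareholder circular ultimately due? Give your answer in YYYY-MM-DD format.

2036-07-15

Start from the fixed due date, 2036-06-17.
2036-06-17 falls on a listed holiday. Rolling to the preceding business day gives 2036-06-16, a Monday.
The 20-business-day extension runs from 2036-06-16 to 2036-07-15.
Since 2036-07-15 is a Tuesday and not a holiday, the date is unchanged.
The final due date is 2036-07-15.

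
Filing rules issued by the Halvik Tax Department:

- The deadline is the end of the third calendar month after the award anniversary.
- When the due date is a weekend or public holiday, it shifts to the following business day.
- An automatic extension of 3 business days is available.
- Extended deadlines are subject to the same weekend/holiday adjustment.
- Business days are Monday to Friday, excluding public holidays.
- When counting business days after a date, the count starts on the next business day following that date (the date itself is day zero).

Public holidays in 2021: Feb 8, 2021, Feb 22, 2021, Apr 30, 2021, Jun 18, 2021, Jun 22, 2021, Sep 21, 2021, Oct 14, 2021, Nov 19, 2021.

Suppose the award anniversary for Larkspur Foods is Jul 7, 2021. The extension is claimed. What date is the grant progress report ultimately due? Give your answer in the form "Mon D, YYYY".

3 months after Jul 7, 2021 is October 2021; that month ends on Oct 31, 2021.
Because Oct 31, 2021 is a Sunday, the deadline becomes Nov 1, 2021 (Monday).
The 3-business-day extension runs from Nov 1, 2021 to Nov 4, 2021.
Nov 4, 2021 is a Thursday and not a listed holiday, so it stands.
Deadline: Nov 4, 2021.

Nov 4, 2021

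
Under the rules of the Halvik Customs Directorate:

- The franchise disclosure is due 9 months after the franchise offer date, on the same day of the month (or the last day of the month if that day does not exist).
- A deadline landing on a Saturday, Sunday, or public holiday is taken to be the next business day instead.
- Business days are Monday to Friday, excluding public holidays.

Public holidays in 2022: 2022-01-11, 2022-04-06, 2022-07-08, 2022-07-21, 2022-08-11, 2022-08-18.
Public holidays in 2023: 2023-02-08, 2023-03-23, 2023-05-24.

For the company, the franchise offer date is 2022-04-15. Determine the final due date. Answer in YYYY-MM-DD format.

Moving 9 months forward from 2022-04-15 on the corresponding day gives 2023-01-15.
Because 2023-01-15 is a Sunday, the deadline becomes 2023-01-16 (Monday).
So the filing is due 2023-01-16.

2023-01-16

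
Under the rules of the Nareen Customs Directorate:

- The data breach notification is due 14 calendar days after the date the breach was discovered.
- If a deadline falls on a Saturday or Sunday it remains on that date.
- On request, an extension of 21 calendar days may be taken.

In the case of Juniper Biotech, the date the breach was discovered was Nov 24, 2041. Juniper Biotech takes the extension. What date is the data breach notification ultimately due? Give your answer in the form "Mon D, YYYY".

Dec 29, 2041

Trigger date Nov 24, 2041 + 14 calendar days = Dec 8, 2041.
No adjustment is made for weekends or holidays, so Dec 8, 2041 stands.
Add the 21 calendar-day extension to Dec 8, 2041: Dec 29, 2041.
Dec 29, 2041 falls on a Sunday. The rules make no weekend/holiday allowance, so it remains Dec 29, 2041.
The final due date is Dec 29, 2041.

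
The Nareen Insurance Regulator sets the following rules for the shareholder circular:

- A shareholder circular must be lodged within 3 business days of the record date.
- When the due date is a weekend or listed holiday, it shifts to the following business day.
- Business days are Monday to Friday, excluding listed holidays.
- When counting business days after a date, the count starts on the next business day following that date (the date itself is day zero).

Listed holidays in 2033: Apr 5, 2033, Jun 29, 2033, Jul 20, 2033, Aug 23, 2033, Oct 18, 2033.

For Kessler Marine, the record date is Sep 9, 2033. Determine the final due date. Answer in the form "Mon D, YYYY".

Sep 14, 2033

3 business days after Sep 9, 2033, excluding weekends and holidays, is Sep 14, 2033.
Since Sep 14, 2033 is a Wednesday and not a holiday, the date is unchanged.
Final deadline: Sep 14, 2033.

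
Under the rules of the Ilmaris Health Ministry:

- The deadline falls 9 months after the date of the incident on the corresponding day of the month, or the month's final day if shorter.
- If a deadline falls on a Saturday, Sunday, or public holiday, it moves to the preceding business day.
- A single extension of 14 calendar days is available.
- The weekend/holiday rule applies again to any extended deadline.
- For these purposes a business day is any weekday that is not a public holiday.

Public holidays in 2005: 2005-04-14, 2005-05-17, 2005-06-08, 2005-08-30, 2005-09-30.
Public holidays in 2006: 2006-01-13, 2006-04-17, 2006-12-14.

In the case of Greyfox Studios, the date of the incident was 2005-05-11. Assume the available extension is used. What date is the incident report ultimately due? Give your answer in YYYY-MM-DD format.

9 months from 2005-05-11 is 2006-02-11.
2006-02-11 is a Saturday; the preceding business day is 2006-02-10 (Friday).
Add the 14 calendar-day extension to 2006-02-10: 2006-02-24.
2006-02-24 falls on a Friday, which is a business day, so no adjustment is needed.
Deadline: 2006-02-24.

2006-02-24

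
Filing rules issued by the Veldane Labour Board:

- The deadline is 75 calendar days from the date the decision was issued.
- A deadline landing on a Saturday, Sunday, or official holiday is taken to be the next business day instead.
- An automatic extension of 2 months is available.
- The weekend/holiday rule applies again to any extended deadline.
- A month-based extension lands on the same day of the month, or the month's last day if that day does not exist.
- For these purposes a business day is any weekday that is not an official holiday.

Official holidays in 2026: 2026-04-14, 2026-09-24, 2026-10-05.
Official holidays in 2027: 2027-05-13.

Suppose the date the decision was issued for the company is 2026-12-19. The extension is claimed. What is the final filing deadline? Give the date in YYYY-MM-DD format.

Adding 75 calendar days to 2026-12-19 gives 2027-03-04.
2027-03-04 is a Thursday and not a listed holiday, so it stands.
Applying the 2 months extension: 2 months after 2027-03-04 is 2027-05-04.
2027-05-04 is a Tuesday and not a listed holiday, so it stands.
Final deadline: 2027-05-04.

2027-05-04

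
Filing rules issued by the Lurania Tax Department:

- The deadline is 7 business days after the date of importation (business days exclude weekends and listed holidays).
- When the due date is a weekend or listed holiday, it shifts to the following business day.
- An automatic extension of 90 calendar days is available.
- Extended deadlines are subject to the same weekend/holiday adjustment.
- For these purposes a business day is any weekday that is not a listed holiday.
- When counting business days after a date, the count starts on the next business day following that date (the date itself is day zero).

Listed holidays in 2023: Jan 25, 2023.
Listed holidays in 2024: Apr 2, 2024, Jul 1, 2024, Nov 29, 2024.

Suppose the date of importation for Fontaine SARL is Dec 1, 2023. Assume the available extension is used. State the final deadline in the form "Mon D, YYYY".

Mar 11, 2024

7 business days after Dec 1, 2023, excluding weekends and holidays, is Dec 12, 2023.
Dec 12, 2023 is a Tuesday and not a listed holiday, so it stands.
Applying the 90-calendar-day extension: Dec 12, 2023 + 90 days = Mar 11, 2024.
Mar 11, 2024 falls on a Monday, which is a business day, so no adjustment is needed.
Deadline: Mar 11, 2024.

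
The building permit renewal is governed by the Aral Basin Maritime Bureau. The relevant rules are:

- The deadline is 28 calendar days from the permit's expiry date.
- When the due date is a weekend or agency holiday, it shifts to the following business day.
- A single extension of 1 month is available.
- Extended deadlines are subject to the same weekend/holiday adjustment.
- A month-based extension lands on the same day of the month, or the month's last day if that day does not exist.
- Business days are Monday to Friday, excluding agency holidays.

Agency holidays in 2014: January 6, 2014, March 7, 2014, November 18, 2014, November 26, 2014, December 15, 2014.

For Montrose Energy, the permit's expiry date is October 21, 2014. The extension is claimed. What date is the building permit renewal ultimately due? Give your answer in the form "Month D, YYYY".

28 calendar days after October 21, 2014 is November 18, 2014.
Because November 18, 2014 is a listed holiday, the deadline becomes November 19, 2014 (Wednesday).
Applying the 1 month extension: 1 month after November 19, 2014 is December 19, 2014.
December 19, 2014 (Friday) is already a business day.
Deadline: December 19, 2014.

December 19, 2014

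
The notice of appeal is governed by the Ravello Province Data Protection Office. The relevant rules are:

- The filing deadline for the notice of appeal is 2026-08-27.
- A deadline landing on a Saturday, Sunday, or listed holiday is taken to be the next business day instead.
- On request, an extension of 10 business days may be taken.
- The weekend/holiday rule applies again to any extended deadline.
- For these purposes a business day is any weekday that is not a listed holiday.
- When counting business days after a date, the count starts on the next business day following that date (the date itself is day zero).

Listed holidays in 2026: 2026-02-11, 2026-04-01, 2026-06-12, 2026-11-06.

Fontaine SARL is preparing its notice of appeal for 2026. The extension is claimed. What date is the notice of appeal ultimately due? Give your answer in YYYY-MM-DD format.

2026-09-10

The statutory due date is 2026-08-27.
2026-08-27 is a Thursday and not a listed holiday, so it stands.
Counting 10 further business days from 2026-08-27 reaches 2026-09-10.
2026-09-10 is a Thursday and not a listed holiday, so it stands.
So the filing is due 2026-09-10.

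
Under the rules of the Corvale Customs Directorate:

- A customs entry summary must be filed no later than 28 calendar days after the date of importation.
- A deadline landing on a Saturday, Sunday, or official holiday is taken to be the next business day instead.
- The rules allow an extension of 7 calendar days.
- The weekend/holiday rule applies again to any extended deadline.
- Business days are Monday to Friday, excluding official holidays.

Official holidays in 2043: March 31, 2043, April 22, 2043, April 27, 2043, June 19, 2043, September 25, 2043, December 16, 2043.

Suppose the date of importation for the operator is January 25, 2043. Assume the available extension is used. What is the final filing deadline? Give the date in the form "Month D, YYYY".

Adding 28 calendar days to January 25, 2043 gives February 22, 2043.
February 22, 2043 is a Sunday; the next business day is February 23, 2043 (Monday).
With the 7-day extension, February 23, 2043 becomes March 2, 2043.
March 2, 2043 (Monday) is already a business day.
So the filing is due March 2, 2043.

March 2, 2043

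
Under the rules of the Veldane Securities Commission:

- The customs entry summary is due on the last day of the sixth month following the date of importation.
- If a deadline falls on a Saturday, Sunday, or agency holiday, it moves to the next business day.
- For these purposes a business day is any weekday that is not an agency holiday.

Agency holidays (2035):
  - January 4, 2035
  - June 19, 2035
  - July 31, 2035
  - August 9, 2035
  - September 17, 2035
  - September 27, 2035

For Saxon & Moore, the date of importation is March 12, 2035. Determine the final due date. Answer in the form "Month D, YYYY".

6 months after March 12, 2035 is September 2035; that month ends on September 30, 2035.
September 30, 2035 falls on a Sunday. Rolling to the next business day gives October 1, 2035, a Monday.
The final due date is October 1, 2035.

October 1, 2035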